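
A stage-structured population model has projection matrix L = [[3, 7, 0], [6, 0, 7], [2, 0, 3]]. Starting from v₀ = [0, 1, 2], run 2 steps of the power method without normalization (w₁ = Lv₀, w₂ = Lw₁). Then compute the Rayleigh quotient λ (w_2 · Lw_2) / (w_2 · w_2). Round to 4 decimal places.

λ ≈ 9.0794

w1 = Lv₀ = (7, 14, 6)
w2 = Lw1 = (119, 84, 32)
Lw2 = (945, 938, 334)
w2·Lw2 = 119·945 + 84·938 + 32·334 = 201935; w2·w2 = 119·119 + 84·84 + 32·32 = 22241
λ ≈ 201935/22241 = 9.0794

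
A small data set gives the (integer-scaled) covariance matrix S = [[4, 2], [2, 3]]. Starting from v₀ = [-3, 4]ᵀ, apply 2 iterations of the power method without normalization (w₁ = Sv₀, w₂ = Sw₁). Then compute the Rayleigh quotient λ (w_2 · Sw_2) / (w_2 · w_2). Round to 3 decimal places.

w1 = Sv₀ = (4·(-3) + 2·4; 2·(-3) + 3·4) = (-4, 6)
w2 = Sw1 = (4·(-4) + 2·6; 2·(-4) + 3·6) = (-4, 10)
Sw2 = (4, 22)
w2·Sw2 = (-4)·4 + 10·22 = 204; w2·w2 = (-4)·(-4) + 10·10 = 116
λ ≈ 204/116 = 1.759

1.759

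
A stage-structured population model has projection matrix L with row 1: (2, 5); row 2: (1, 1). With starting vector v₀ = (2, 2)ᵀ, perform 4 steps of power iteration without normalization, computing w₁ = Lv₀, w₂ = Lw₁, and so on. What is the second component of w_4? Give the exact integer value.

w1 = Lv₀ = (2·2 + 5·2; 1·2 + 1·2) = (14, 4)
w2 = Lw1 = (2·14 + 5·4; 1·14 + 1·4) = (48, 18)
w3 = Lw2 = (186, 66)
w4 = Lw3 = (702, 252)
The requested component of w4 is 252.

252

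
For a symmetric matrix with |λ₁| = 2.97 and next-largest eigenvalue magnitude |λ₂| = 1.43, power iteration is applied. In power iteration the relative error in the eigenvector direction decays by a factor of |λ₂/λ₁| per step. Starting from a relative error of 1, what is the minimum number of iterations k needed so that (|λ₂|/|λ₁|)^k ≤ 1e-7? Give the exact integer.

|λ₂/λ₁| = 1.43/2.97 = 0.48148
Need k ≥ ln(1e-7) / ln(0.48148) = -16.1181 / -0.7309 ≈ 22.053
Smallest integer k satisfying the bound: 23

23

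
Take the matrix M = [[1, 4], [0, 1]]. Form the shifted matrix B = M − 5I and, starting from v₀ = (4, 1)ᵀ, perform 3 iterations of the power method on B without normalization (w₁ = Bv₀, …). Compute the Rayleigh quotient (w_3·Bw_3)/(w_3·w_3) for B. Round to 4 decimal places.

B = M − 5I has rows (-4, 4); (0, -4)
w1 = Bv₀ = (-12, -4)
w2 = Bw1 = (32, 16)
w3 = Bw2 = (-64, -64)
Bw3 = (0, 256)
w3·Bw3 = -16384; w3·w3 = 8192; μ ≈ -16384/8192 = -2.0000

-2.0000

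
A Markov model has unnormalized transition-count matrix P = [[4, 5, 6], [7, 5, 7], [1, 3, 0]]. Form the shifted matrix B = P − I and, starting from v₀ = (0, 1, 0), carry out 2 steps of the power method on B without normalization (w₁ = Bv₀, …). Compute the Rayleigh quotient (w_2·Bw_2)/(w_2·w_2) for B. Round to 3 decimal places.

B = P − I has rows (3, 5, 6); (7, 4, 7); (1, 3, -1)
w1 = Bv₀ = (5, 4, 3)
w2 = Bw1 = (53, 72, 14)
Bw2 = (603, 757, 255)
w2·Bw2 = 90033; w2·w2 = 8189; μ ≈ 90033/8189 = 10.994

μ ≈ 10.994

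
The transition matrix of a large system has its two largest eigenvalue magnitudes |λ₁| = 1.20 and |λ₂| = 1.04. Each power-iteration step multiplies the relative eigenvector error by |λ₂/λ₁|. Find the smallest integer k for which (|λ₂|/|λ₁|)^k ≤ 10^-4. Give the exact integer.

|λ₂/λ₁| = 1.04/1.20 = 0.86667
Need k ≥ ln(10^-4) / ln(0.86667) = -9.2103 / -0.1431 ≈ 64.363
Smallest integer k satisfying the bound: 65

65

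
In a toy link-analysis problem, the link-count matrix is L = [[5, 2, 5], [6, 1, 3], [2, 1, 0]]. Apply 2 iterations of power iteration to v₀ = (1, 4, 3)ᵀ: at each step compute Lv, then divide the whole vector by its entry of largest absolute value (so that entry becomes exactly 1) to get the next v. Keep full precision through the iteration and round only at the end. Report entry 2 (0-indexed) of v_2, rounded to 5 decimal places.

0.36058

Lv0 = (28.000000, 19.000000, 6.000000); divide by 28.000000 → v1 = (1.000000, 0.678571, 0.214286)
Lv1 = (7.428571, 7.321429, 2.678571); divide by 7.428571 → v2 = (1.000000, 0.985577, 0.360577)
Requested entry of v2: 75/208 = 0.36058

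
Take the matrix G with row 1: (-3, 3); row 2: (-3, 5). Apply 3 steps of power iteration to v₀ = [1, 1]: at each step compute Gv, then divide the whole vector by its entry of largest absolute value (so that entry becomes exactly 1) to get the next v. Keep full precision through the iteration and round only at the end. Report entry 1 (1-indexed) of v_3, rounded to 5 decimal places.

0.37500

Gv0 = (0.000000, 2.000000); divide by 2.000000 → v1 = (0.000000, 1.000000)
Gv1 = (3.000000, 5.000000); divide by 5.000000 → v2 = (0.600000, 1.000000)
Gv2 = (1.200000, 3.200000); divide by 3.200000 → v3 = (0.375000, 1.000000)
Requested entry of v3: 12/32 = 0.37500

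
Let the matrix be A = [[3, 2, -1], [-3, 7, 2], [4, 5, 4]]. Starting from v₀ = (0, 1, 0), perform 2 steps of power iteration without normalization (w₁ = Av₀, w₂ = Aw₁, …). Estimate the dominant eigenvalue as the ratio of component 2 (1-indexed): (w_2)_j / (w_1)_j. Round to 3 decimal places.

λ ≈ 7.571

w1 = Av₀ = (3·0 + 2·1 + (-1)·0; (-3)·0 + 7·1 + 2·0; 4·0 + 5·1 + 4·0) = (2, 7, 5)
w2 = Aw1 = (3·2 + 2·7 + (-1)·5; (-3)·2 + 7·7 + 2·5; 4·2 + 5·7 + 4·5) = (15, 53, 63)
Ratio at component: 53 / 7 = 7.571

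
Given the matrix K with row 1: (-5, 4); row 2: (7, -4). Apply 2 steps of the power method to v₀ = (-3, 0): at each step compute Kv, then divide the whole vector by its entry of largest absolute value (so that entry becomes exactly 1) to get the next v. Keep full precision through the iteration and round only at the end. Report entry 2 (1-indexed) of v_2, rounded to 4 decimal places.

Kv0 = (15.00000, -21.00000); divide by -21.00000 → v1 = (-0.71429, 1.00000)
Kv1 = (7.57143, -9.00000); divide by -9.00000 → v2 = (-0.84127, 1.00000)
Requested entry of v2: 189/189 = 1.0000

1.0000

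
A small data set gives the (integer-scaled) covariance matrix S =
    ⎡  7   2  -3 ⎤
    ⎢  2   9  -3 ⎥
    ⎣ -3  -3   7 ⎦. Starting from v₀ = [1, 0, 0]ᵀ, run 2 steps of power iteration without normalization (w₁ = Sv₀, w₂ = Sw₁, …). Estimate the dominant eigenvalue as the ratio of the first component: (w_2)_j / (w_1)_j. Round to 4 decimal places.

w1 = Sv₀ = (7·1 + 2·0 + (-3)·0; 2·1 + 9·0 + (-3)·0; (-3)·1 + (-3)·0 + 7·0) = (7, 2, -3)
w2 = Sw1 = (7·7 + 2·2 + (-3)·(-3); 2·7 + 9·2 + (-3)·(-3); (-3)·7 + (-3)·2 + 7·(-3)) = (62, 41, -48)
Ratio at component: 62 / 7 = 8.8571

λ ≈ 8.8571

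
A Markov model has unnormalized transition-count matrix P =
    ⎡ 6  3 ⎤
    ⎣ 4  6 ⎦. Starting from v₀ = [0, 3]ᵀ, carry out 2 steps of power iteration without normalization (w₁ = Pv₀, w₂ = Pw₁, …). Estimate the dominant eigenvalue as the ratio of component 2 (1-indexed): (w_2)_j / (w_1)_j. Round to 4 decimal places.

w1 = Pv₀ = (9, 18)
w2 = Pw1 = (108, 144)
Ratio at component: 144 / 18 = 8.0000

8.0000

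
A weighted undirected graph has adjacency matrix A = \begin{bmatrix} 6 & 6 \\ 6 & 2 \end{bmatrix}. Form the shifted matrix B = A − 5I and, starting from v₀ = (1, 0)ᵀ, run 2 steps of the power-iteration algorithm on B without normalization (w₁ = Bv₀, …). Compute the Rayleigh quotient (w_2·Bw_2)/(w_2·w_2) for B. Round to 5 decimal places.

μ ≈ -2.90218

B = A − 5I has rows (1, 6); (6, -3)
w1 = Bv₀ = (1, 6)
w2 = Bw1 = (37, -12)
Bw2 = (-35, 258)
w2·Bw2 = -4391; w2·w2 = 1513; μ ≈ -4391/1513 = -2.90218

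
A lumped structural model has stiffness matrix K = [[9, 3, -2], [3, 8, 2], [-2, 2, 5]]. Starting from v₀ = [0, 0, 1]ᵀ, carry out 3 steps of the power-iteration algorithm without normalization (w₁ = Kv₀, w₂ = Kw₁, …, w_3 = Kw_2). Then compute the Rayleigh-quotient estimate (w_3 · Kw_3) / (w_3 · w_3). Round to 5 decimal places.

w1 = Kv₀ = (9·0 + 3·0 + (-2)·1; 3·0 + 8·0 + 2·1; (-2)·0 + 2·0 + 5·1) = (-2, 2, 5)
w2 = Kw1 = (9·(-2) + 3·2 + (-2)·5; 3·(-2) + 8·2 + 2·5; (-2)·(-2) + 2·2 + 5·5) = (-22, 20, 33)
w3 = Kw2 = (-204, 160, 249)
Kw3 = (-1854, 1166, 1973)
w3·Kw3 = (-204)·(-1854) + 160·1166 + 249·1973 = 1056053; w3·w3 = (-204)·(-204) + 160·160 + 249·249 = 129217
λ ≈ 1056053/129217 = 8.17271

8.17271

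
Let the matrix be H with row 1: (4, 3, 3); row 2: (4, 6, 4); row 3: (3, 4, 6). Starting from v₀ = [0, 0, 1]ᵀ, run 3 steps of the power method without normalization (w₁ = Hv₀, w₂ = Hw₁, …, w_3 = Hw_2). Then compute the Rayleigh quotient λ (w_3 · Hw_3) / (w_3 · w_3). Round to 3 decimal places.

12.478

w1 = Hv₀ = (4·0 + 3·0 + 3·1; 4·0 + 6·0 + 4·1; 3·0 + 4·0 + 6·1) = (3, 4, 6)
w2 = Hw1 = (4·3 + 3·4 + 3·6; 4·3 + 6·4 + 4·6; 3·3 + 4·4 + 6·6) = (42, 60, 61)
w3 = Hw2 = (531, 772, 732)
Hw3 = (6636, 9684, 9073)
w3·Hw3 = 531·6636 + 772·9684 + 732·9073 = 17641200; w3·w3 = 531·531 + 772·772 + 732·732 = 1413769
λ ≈ 17641200/1413769 = 12.478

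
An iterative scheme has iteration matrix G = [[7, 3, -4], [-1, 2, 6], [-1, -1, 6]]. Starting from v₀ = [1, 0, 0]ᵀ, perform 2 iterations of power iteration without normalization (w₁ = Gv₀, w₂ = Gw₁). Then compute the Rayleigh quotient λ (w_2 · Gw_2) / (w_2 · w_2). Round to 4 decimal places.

7.3942

w1 = Gv₀ = (7·1 + 3·0 + (-4)·0; (-1)·1 + 2·0 + 6·0; (-1)·1 + (-1)·0 + 6·0) = (7, -1, -1)
w2 = Gw1 = (7·7 + 3·(-1) + (-4)·(-1); (-1)·7 + 2·(-1) + 6·(-1); (-1)·7 + (-1)·(-1) + 6·(-1)) = (50, -15, -12)
Gw2 = (353, -152, -107)
w2·Gw2 = 50·353 + (-15)·(-152) + (-12)·(-107) = 21214; w2·w2 = 50·50 + (-15)·(-15) + (-12)·(-12) = 2869
λ ≈ 21214/2869 = 7.3942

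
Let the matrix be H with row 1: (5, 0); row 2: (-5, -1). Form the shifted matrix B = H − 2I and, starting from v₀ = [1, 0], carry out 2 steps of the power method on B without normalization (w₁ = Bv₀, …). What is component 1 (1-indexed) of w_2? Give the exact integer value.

9

B = H − 2I has rows (3, 0); (-5, -3)
w1 = Bv₀ = (3, -5)
w2 = Bw1 = (9, 0)
Requested component of w2: 9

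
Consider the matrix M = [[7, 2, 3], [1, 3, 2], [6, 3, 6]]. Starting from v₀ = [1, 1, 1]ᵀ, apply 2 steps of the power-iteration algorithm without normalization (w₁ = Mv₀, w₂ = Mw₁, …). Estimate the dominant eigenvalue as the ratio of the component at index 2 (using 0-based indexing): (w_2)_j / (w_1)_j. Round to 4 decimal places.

w1 = Mv₀ = (7·1 + 2·1 + 3·1; 1·1 + 3·1 + 2·1; 6·1 + 3·1 + 6·1) = (12, 6, 15)
w2 = Mw1 = (7·12 + 2·6 + 3·15; 1·12 + 3·6 + 2·15; 6·12 + 3·6 + 6·15) = (141, 60, 180)
Ratio at component: 180 / 15 = 12.0000

12.0000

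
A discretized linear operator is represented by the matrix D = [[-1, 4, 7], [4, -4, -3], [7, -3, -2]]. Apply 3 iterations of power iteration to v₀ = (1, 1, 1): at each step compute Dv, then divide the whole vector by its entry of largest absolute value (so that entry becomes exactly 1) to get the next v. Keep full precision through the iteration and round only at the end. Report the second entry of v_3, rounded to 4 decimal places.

Dv0 = (10.00000, -3.00000, 2.00000); divide by 10.00000 → v1 = (1.00000, -0.30000, 0.20000)
Dv1 = (-0.80000, 4.60000, 7.50000); divide by 7.50000 → v2 = (-0.10667, 0.61333, 1.00000)
Dv2 = (9.56000, -5.88000, -4.58667); divide by 9.56000 → v3 = (1.00000, -0.61506, -0.47978)
Requested entry of v3: -441/717 = -0.6151

-0.6151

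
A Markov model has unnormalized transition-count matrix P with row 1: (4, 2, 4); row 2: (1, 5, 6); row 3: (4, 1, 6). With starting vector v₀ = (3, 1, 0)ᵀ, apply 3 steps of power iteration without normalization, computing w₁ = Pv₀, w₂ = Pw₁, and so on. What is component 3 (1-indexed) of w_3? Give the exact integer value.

w1 = Pv₀ = (4·3 + 2·1 + 4·0; 1·3 + 5·1 + 6·0; 4·3 + 1·1 + 6·0) = (14, 8, 13)
w2 = Pw1 = (4·14 + 2·8 + 4·13; 1·14 + 5·8 + 6·13; 4·14 + 1·8 + 6·13) = (124, 132, 142)
w3 = Pw2 = (1328, 1636, 1480)
The requested component of w3 is 1480.

1480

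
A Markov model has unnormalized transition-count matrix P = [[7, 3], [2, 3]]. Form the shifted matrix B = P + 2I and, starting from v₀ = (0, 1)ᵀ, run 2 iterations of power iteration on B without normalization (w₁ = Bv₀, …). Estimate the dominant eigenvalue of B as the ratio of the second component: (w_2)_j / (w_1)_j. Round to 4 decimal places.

B = P + 2I has rows (9, 3); (2, 5)
w1 = Bv₀ = (3, 5)
w2 = Bw1 = (42, 31)
Ratio: 31/5 = 6.2000

6.2000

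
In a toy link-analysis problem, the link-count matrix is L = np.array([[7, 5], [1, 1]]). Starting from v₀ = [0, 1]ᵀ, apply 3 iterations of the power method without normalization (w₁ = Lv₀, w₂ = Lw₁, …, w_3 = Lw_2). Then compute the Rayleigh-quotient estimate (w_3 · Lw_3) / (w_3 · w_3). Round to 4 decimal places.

w1 = Lv₀ = (5, 1)
w2 = Lw1 = (40, 6)
w3 = Lw2 = (310, 46)
Lw3 = (2400, 356)
w3·Lw3 = 310·2400 + 46·356 = 760376; w3·w3 = 310·310 + 46·46 = 98216
λ ≈ 760376/98216 = 7.7419

λ ≈ 7.7419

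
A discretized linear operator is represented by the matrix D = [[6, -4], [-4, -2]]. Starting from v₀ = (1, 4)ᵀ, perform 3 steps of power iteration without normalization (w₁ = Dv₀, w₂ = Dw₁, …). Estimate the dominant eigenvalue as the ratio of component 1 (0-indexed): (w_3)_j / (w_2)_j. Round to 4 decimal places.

λ ≈ -1.2500

w1 = Dv₀ = (6·1 + (-4)·4; (-4)·1 + (-2)·4) = (-10, -12)
w2 = Dw1 = (6·(-10) + (-4)·(-12); (-4)·(-10) + (-2)·(-12)) = (-12, 64)
w3 = Dw2 = (-328, -80)
Ratio at component: -80 / 64 = -1.2500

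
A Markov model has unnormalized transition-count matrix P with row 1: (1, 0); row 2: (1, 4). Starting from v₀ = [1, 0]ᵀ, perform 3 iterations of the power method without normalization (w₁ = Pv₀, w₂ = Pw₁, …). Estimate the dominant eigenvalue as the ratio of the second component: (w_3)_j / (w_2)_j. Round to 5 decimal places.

4.20000

w1 = Pv₀ = (1, 1)
w2 = Pw1 = (1, 5)
w3 = Pw2 = (1, 21)
Ratio at component: 21 / 5 = 4.20000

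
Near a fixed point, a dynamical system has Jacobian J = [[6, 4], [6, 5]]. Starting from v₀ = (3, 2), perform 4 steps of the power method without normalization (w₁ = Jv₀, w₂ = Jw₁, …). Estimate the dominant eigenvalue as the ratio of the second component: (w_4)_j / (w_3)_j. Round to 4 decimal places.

λ ≈ 10.4249

w1 = Jv₀ = (26, 28)
w2 = Jw1 = (268, 296)
w3 = Jw2 = (2792, 3088)
w4 = Jw3 = (29104, 32192)
Ratio at component: 32192 / 3088 = 10.4249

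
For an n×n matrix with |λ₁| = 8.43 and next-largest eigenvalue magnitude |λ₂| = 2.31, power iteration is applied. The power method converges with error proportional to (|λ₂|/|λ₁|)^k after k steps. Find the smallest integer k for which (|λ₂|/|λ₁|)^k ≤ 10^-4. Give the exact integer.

|λ₂/λ₁| = 2.31/8.43 = 0.27402
Need k ≥ ln(10^-4) / ln(0.27402) = -9.2103 / -1.2945 ≈ 7.115
Smallest integer k satisfying the bound: 8

8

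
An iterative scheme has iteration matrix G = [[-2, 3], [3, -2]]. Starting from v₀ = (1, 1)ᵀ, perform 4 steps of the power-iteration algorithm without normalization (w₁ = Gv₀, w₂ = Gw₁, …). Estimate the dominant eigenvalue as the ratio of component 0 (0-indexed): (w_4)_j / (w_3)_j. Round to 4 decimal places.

1.0000

w1 = Gv₀ = ((-2)·1 + 3·1; 3·1 + (-2)·1) = (1, 1)
w2 = Gw1 = ((-2)·1 + 3·1; 3·1 + (-2)·1) = (1, 1)
w3 = Gw2 = (1, 1)
w4 = Gw3 = (1, 1)
Ratio at component: 1 / 1 = 1.0000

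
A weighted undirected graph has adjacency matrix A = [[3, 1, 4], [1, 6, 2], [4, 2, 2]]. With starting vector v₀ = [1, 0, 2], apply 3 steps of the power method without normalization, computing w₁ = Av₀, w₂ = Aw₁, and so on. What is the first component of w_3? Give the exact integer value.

w1 = Av₀ = (11, 5, 8)
w2 = Aw1 = (70, 57, 70)
w3 = Aw2 = (547, 552, 534)
The requested component of w3 is 547.

547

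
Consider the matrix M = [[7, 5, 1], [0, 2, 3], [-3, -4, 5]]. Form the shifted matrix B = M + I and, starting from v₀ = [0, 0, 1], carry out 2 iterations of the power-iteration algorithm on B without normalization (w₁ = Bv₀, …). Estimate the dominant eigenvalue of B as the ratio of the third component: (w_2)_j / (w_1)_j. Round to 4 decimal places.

3.5000

B = M + I has rows (8, 5, 1); (0, 3, 3); (-3, -4, 6)
w1 = Bv₀ = (1, 3, 6)
w2 = Bw1 = (29, 27, 21)
Ratio: 21/6 = 3.5000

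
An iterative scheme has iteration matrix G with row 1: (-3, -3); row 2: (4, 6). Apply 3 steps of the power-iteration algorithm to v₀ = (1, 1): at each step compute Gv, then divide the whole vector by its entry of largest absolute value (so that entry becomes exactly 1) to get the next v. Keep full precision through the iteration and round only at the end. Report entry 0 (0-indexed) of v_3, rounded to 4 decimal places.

Gv0 = (-6.00000, 10.00000); divide by 10.00000 → v1 = (-0.60000, 1.00000)
Gv1 = (-1.20000, 3.60000); divide by 3.60000 → v2 = (-0.33333, 1.00000)
Gv2 = (-2.00000, 4.66667); divide by 4.66667 → v3 = (-0.42857, 1.00000)
Requested entry of v3: -72/168 = -0.4286

-0.4286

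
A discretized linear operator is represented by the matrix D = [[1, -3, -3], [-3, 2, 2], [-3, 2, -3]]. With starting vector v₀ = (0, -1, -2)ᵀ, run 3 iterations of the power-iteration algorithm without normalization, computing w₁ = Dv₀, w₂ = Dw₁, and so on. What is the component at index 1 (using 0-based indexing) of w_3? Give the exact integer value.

w1 = Dv₀ = (1·0 + (-3)·(-1) + (-3)·(-2); (-3)·0 + 2·(-1) + 2·(-2); (-3)·0 + 2·(-1) + (-3)·(-2)) = (9, -6, 4)
w2 = Dw1 = (1·9 + (-3)·(-6) + (-3)·4; (-3)·9 + 2·(-6) + 2·4; (-3)·9 + 2·(-6) + (-3)·4) = (15, -31, -51)
w3 = Dw2 = (261, -209, 46)
The requested component of w3 is -209.

-209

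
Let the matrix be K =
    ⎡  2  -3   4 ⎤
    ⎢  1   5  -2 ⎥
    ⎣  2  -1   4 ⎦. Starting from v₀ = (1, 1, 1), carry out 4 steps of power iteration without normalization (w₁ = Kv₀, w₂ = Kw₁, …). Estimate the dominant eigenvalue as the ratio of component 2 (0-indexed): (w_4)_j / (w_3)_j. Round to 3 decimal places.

w1 = Kv₀ = (2·1 + (-3)·1 + 4·1; 1·1 + 5·1 + (-2)·1; 2·1 + (-1)·1 + 4·1) = (3, 4, 5)
w2 = Kw1 = (2·3 + (-3)·4 + 4·5; 1·3 + 5·4 + (-2)·5; 2·3 + (-1)·4 + 4·5) = (14, 13, 22)
w3 = Kw2 = (77, 35, 103)
w4 = Kw3 = (461, 46, 531)
Ratio at component: 531 / 103 = 5.155

5.155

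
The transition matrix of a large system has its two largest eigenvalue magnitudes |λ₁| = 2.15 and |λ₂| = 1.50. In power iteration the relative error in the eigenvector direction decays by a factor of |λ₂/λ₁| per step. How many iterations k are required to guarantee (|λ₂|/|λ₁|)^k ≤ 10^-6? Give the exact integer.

|λ₂/λ₁| = 1.50/2.15 = 0.69767
Need k ≥ ln(10^-6) / ln(0.69767) = -13.8155 / -0.3600 ≈ 38.376
Smallest integer k satisfying the bound: 39

39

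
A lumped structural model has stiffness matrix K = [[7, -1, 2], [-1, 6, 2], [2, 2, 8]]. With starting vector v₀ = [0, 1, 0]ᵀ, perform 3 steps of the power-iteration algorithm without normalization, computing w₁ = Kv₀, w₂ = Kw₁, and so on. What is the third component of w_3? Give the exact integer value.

w1 = Kv₀ = (7·0 + (-1)·1 + 2·0; (-1)·0 + 6·1 + 2·0; 2·0 + 2·1 + 8·0) = (-1, 6, 2)
w2 = Kw1 = (7·(-1) + (-1)·6 + 2·2; (-1)·(-1) + 6·6 + 2·2; 2·(-1) + 2·6 + 8·2) = (-9, 41, 26)
w3 = Kw2 = (-52, 307, 272)
The requested component of w3 is 272.

272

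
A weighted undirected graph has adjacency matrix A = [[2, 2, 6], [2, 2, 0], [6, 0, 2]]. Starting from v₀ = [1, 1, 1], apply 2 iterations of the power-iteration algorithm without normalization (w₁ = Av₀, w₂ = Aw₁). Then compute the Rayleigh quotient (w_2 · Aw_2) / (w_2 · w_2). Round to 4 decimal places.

w1 = Av₀ = (2·1 + 2·1 + 6·1; 2·1 + 2·1 + 0·1; 6·1 + 0·1 + 2·1) = (10, 4, 8)
w2 = Aw1 = (2·10 + 2·4 + 6·8; 2·10 + 2·4 + 0·8; 6·10 + 0·4 + 2·8) = (76, 28, 76)
Aw2 = (664, 208, 608)
w2·Aw2 = 76·664 + 28·208 + 76·608 = 102496; w2·w2 = 76·76 + 28·28 + 76·76 = 12336
λ ≈ 102496/12336 = 8.3087

8.3087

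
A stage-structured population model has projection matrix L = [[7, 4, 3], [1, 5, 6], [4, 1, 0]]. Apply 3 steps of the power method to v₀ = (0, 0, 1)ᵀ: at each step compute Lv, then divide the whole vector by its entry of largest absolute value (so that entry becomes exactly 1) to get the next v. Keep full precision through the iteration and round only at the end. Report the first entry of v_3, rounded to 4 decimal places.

1.0000

Lv0 = (3.00000, 6.00000, 0.00000); divide by 6.00000 → v1 = (0.50000, 1.00000, 0.00000)
Lv1 = (7.50000, 5.50000, 3.00000); divide by 7.50000 → v2 = (1.00000, 0.73333, 0.40000)
Lv2 = (11.13333, 7.06667, 4.73333); divide by 11.13333 → v3 = (1.00000, 0.63473, 0.42515)
Requested entry of v3: 501/501 = 1.0000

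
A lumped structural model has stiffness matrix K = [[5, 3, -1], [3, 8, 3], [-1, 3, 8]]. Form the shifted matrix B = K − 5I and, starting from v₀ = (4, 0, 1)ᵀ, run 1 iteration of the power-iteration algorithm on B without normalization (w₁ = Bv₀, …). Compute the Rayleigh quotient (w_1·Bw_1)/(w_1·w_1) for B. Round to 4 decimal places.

μ ≈ 2.1850

B = K − 5I has rows (0, 3, -1); (3, 3, 3); (-1, 3, 3)
w1 = Bv₀ = (0·4 + 3·0 + (-1)·1; 3·4 + 3·0 + 3·1; (-1)·4 + 3·0 + 3·1) = (-1, 15, -1)
Bw1 = (46, 39, 43)
w1·Bw1 = 496; w1·w1 = 227; μ ≈ 496/227 = 2.1850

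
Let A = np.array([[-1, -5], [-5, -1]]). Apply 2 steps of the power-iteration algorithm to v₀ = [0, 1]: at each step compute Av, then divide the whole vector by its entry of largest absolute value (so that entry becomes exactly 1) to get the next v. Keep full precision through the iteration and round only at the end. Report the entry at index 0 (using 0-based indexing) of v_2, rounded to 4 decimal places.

0.3846

Av0 = (-5.00000, -1.00000); divide by -5.00000 → v1 = (1.00000, 0.20000)
Av1 = (-2.00000, -5.20000); divide by -5.20000 → v2 = (0.38462, 1.00000)
Requested entry of v2: 10/26 = 0.3846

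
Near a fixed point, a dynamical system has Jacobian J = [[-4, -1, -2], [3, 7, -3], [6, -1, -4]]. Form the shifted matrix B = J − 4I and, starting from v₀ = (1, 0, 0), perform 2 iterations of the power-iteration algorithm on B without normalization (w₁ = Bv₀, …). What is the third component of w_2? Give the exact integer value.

B = J − 4I has rows (-8, -1, -2); (3, 3, -3); (6, -1, -8)
w1 = Bv₀ = ((-8)·1 + (-1)·0 + (-2)·0; 3·1 + 3·0 + (-3)·0; 6·1 + (-1)·0 + (-8)·0) = (-8, 3, 6)
w2 = Bw1 = ((-8)·(-8) + (-1)·3 + (-2)·6; 3·(-8) + 3·3 + (-3)·6; 6·(-8) + (-1)·3 + (-8)·6) = (49, -33, -99)
Requested component of w2: -99

-99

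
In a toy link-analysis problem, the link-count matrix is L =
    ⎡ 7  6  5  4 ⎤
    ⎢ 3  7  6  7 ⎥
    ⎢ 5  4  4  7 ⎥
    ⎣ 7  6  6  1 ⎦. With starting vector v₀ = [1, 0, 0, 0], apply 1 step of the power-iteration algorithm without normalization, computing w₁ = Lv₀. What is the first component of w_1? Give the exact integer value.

7

w1 = Lv₀ = (7·1 + 6·0 + 5·0 + 4·0; 3·1 + 7·0 + 6·0 + 7·0; 5·1 + 4·0 + 4·0 + 7·0; 7·1 + 6·0 + 6·0 + 1·0) = (7, 3, 5, 7)
The requested component of w1 is 7.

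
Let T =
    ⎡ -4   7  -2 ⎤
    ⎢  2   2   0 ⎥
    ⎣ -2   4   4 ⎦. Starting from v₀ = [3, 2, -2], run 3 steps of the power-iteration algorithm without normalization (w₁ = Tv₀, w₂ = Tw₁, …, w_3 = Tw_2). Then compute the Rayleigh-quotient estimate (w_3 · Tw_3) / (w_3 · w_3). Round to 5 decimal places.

λ ≈ 1.88230

w1 = Tv₀ = ((-4)·3 + 7·2 + (-2)·(-2); 2·3 + 2·2 + 0·(-2); (-2)·3 + 4·2 + 4·(-2)) = (6, 10, -6)
w2 = Tw1 = ((-4)·6 + 7·10 + (-2)·(-6); 2·6 + 2·10 + 0·(-6); (-2)·6 + 4·10 + 4·(-6)) = (58, 32, 4)
w3 = Tw2 = (-16, 180, 28)
Tw3 = (1268, 328, 864)
w3·Tw3 = (-16)·1268 + 180·328 + 28·864 = 62944; w3·w3 = (-16)·(-16) + 180·180 + 28·28 = 33440
λ ≈ 62944/33440 = 1.88230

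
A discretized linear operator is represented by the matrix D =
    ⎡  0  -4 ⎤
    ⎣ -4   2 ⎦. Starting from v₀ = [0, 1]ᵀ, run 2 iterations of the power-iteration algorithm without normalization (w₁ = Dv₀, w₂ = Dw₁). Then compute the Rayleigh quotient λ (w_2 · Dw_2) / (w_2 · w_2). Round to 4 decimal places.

4.4828

w1 = Dv₀ = (0·0 + (-4)·1; (-4)·0 + 2·1) = (-4, 2)
w2 = Dw1 = (0·(-4) + (-4)·2; (-4)·(-4) + 2·2) = (-8, 20)
Dw2 = (-80, 72)
w2·Dw2 = (-8)·(-80) + 20·72 = 2080; w2·w2 = (-8)·(-8) + 20·20 = 464
λ ≈ 2080/464 = 4.4828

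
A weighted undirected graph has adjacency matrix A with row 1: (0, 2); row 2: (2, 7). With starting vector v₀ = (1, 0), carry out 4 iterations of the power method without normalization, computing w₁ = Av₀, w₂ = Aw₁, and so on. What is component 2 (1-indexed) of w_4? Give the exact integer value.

w1 = Av₀ = (0·1 + 2·0; 2·1 + 7·0) = (0, 2)
w2 = Aw1 = (0·0 + 2·2; 2·0 + 7·2) = (4, 14)
w3 = Aw2 = (28, 106)
w4 = Aw3 = (212, 798)
The requested component of w4 is 798.

798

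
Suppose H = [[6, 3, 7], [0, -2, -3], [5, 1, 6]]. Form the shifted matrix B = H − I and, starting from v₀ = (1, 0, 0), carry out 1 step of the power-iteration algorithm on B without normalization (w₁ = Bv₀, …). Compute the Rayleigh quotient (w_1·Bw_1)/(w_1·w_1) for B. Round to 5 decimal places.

B = H − I has rows (5, 3, 7); (0, -3, -3); (5, 1, 5)
w1 = Bv₀ = (5·1 + 3·0 + 7·0; 0·1 + (-3)·0 + (-3)·0; 5·1 + 1·0 + 5·0) = (5, 0, 5)
Bw1 = (60, -15, 50)
w1·Bw1 = 550; w1·w1 = 50; μ ≈ 550/50 = 11.00000

μ ≈ 11.00000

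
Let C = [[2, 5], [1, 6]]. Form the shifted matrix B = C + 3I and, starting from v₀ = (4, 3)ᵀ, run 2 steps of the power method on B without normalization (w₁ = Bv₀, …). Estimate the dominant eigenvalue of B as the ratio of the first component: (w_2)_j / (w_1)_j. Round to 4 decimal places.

B = C + 3I has rows (5, 5); (1, 9)
w1 = Bv₀ = (5·4 + 5·3; 1·4 + 9·3) = (35, 31)
w2 = Bw1 = (5·35 + 5·31; 1·35 + 9·31) = (330, 314)
Ratio: 330/35 = 9.4286

9.4286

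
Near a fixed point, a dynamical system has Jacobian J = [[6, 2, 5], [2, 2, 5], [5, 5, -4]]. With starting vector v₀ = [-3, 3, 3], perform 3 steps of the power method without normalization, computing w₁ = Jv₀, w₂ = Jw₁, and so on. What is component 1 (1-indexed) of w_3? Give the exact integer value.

570

w1 = Jv₀ = (3, 15, -12)
w2 = Jw1 = (-12, -24, 138)
w3 = Jw2 = (570, 618, -732)
The requested component of w3 is 570.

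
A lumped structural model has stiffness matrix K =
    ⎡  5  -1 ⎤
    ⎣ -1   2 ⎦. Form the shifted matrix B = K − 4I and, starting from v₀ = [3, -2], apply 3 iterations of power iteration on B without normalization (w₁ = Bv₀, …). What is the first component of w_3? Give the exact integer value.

11

B = K − 4I has rows (1, -1); (-1, -2)
w1 = Bv₀ = (5, 1)
w2 = Bw1 = (4, -7)
w3 = Bw2 = (11, 10)
Requested component of w3: 11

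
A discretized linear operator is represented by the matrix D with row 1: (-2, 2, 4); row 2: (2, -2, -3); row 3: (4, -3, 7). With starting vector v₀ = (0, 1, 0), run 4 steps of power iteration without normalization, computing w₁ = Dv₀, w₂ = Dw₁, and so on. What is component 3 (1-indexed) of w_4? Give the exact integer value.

-917

w1 = Dv₀ = ((-2)·0 + 2·1 + 4·0; 2·0 + (-2)·1 + (-3)·0; 4·0 + (-3)·1 + 7·0) = (2, -2, -3)
w2 = Dw1 = ((-2)·2 + 2·(-2) + 4·(-3); 2·2 + (-2)·(-2) + (-3)·(-3); 4·2 + (-3)·(-2) + 7·(-3)) = (-20, 17, -7)
w3 = Dw2 = (46, -53, -180)
w4 = Dw3 = (-918, 738, -917)
The requested component of w4 is -917.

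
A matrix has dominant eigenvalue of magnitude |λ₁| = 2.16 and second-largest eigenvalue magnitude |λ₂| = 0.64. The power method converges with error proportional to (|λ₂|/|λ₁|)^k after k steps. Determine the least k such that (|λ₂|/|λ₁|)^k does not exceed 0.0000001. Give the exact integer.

14

|λ₂/λ₁| = 0.64/2.16 = 0.29630
Need k ≥ ln(0.0000001) / ln(0.29630) = -16.1181 / -1.2164 ≈ 13.251
Smallest integer k satisfying the bound: 14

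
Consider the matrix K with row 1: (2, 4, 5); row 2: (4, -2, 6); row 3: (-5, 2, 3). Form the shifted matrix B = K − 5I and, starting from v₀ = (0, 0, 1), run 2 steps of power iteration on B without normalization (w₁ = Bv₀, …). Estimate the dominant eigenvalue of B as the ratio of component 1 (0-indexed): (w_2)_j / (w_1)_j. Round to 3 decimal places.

B = K − 5I has rows (-3, 4, 5); (4, -7, 6); (-5, 2, -2)
w1 = Bv₀ = (5, 6, -2)
w2 = Bw1 = (-1, -34, -9)
Ratio: -34/6 = -5.667

-5.667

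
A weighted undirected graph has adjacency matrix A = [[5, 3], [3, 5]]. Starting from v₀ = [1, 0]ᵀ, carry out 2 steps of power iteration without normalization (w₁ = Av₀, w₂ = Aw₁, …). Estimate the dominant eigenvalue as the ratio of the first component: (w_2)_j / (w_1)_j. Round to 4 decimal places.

6.8000

w1 = Av₀ = (5·1 + 3·0; 3·1 + 5·0) = (5, 3)
w2 = Aw1 = (5·5 + 3·3; 3·5 + 5·3) = (34, 30)
Ratio at component: 34 / 5 = 6.8000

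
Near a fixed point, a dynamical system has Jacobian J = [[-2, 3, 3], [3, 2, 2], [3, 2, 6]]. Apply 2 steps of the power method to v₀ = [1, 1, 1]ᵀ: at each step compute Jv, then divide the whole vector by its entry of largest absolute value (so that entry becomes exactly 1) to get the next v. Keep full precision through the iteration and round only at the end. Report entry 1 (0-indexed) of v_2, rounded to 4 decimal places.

0.5217

Jv0 = (4.00000, 7.00000, 11.00000); divide by 11.00000 → v1 = (0.36364, 0.63636, 1.00000)
Jv1 = (4.18182, 4.36364, 8.36364); divide by 8.36364 → v2 = (0.50000, 0.52174, 1.00000)
Requested entry of v2: 48/92 = 0.5217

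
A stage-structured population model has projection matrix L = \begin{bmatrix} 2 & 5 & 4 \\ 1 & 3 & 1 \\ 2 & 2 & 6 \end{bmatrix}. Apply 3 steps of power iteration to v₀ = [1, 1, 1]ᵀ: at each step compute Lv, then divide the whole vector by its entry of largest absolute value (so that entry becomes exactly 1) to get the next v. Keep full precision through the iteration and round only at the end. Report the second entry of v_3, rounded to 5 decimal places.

0.35965

Lv0 = (11.000000, 5.000000, 10.000000); divide by 11.000000 → v1 = (1.000000, 0.454545, 0.909091)
Lv1 = (7.909091, 3.272727, 8.363636); divide by 8.363636 → v2 = (0.945652, 0.391304, 1.000000)
Lv2 = (7.847826, 3.119565, 8.673913); divide by 8.673913 → v3 = (0.904762, 0.359649, 1.000000)
Requested entry of v3: 287/798 = 0.35965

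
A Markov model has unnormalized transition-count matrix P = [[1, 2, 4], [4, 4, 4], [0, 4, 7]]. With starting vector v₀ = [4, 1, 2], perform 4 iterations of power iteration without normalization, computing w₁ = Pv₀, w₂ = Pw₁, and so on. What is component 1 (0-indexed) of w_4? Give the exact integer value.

w1 = Pv₀ = (14, 28, 18)
w2 = Pw1 = (142, 240, 238)
w3 = Pw2 = (1574, 2480, 2626)
w4 = Pw3 = (17038, 26720, 28302)
The requested component of w4 is 26720.

26720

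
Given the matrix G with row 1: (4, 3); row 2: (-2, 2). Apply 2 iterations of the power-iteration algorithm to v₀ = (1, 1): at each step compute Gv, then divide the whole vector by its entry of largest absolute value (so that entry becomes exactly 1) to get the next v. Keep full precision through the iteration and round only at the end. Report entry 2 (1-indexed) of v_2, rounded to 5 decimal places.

-0.50000

Gv0 = (7.000000, 0.000000); divide by 7.000000 → v1 = (1.000000, 0.000000)
Gv1 = (4.000000, -2.000000); divide by 4.000000 → v2 = (1.000000, -0.500000)
Requested entry of v2: -14/28 = -0.50000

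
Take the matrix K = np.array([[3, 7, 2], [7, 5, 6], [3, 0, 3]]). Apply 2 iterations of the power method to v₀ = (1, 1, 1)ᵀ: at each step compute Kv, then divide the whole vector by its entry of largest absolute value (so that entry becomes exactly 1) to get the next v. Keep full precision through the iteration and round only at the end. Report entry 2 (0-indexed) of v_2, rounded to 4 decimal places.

Kv0 = (12.00000, 18.00000, 6.00000); divide by 18.00000 → v1 = (0.66667, 1.00000, 0.33333)
Kv1 = (9.66667, 11.66667, 3.00000); divide by 11.66667 → v2 = (0.82857, 1.00000, 0.25714)
Requested entry of v2: 54/210 = 0.2571

0.2571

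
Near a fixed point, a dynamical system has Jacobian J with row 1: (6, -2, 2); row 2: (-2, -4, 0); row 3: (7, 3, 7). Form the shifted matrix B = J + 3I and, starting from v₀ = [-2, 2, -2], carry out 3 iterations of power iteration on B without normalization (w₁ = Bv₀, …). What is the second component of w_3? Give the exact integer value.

538

B = J + 3I has rows (9, -2, 2); (-2, -1, 0); (7, 3, 10)
w1 = Bv₀ = (-26, 2, -28)
w2 = Bw1 = (-294, 50, -456)
w3 = Bw2 = (-3658, 538, -6468)
Requested component of w3: 538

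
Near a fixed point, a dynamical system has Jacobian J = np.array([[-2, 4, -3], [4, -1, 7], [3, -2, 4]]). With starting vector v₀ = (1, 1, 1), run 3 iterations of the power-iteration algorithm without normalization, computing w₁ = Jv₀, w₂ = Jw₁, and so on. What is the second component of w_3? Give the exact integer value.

w1 = Jv₀ = ((-2)·1 + 4·1 + (-3)·1; 4·1 + (-1)·1 + 7·1; 3·1 + (-2)·1 + 4·1) = (-1, 10, 5)
w2 = Jw1 = ((-2)·(-1) + 4·10 + (-3)·5; 4·(-1) + (-1)·10 + 7·5; 3·(-1) + (-2)·10 + 4·5) = (27, 21, -3)
w3 = Jw2 = (39, 66, 27)
The requested component of w3 is 66.

66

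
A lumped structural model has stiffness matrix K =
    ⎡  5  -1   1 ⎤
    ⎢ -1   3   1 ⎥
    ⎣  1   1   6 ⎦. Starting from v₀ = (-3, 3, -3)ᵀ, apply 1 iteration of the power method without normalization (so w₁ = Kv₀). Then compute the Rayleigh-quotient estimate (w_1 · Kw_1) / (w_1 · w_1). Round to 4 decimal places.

w1 = Kv₀ = (5·(-3) + (-1)·3 + 1·(-3); (-1)·(-3) + 3·3 + 1·(-3); 1·(-3) + 1·3 + 6·(-3)) = (-21, 9, -18)
Kw1 = (-132, 30, -120)
w1·Kw1 = (-21)·(-132) + 9·30 + (-18)·(-120) = 5202; w1·w1 = (-21)·(-21) + 9·9 + (-18)·(-18) = 846
λ ≈ 5202/846 = 6.1489

λ ≈ 6.1489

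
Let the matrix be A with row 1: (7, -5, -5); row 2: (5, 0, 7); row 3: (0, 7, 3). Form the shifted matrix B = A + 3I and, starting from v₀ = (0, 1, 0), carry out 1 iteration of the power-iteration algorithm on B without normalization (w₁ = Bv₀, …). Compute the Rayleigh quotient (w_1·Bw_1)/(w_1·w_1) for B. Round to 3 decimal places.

B = A + 3I has rows (10, -5, -5); (5, 3, 7); (0, 7, 6)
w1 = Bv₀ = (10·0 + (-5)·1 + (-5)·0; 5·0 + 3·1 + 7·0; 0·0 + 7·1 + 6·0) = (-5, 3, 7)
Bw1 = (-100, 33, 63)
w1·Bw1 = 1040; w1·w1 = 83; μ ≈ 1040/83 = 12.530

μ ≈ 12.530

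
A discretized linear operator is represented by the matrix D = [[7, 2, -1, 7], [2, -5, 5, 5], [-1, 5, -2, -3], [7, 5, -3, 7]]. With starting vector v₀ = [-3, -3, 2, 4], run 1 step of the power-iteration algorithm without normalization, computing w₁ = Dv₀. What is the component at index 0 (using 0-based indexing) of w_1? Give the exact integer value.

-1

w1 = Dv₀ = (-1, 39, -28, -14)
The requested component of w1 is -1.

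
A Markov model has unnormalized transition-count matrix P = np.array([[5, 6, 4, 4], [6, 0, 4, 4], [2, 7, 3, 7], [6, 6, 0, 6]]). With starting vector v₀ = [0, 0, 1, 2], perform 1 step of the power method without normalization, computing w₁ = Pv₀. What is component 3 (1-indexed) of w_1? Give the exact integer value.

17

w1 = Pv₀ = (12, 12, 17, 12)
The requested component of w1 is 17.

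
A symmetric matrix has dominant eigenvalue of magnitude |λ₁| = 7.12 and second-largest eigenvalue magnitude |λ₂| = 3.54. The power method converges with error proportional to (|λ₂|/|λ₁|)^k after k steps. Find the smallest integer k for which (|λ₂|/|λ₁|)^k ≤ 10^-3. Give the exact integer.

10

|λ₂/λ₁| = 3.54/7.12 = 0.49719
Need k ≥ ln(10^-3) / ln(0.49719) = -6.9078 / -0.6988 ≈ 9.885
Smallest integer k satisfying the bound: 10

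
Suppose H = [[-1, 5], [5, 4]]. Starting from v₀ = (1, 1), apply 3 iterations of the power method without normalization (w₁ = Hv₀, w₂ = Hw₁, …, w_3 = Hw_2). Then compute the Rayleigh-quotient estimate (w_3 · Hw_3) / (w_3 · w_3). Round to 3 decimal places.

w1 = Hv₀ = ((-1)·1 + 5·1; 5·1 + 4·1) = (4, 9)
w2 = Hw1 = ((-1)·4 + 5·9; 5·4 + 4·9) = (41, 56)
w3 = Hw2 = (239, 429)
Hw3 = (1906, 2911)
w3·Hw3 = 239·1906 + 429·2911 = 1704353; w3·w3 = 239·239 + 429·429 = 241162
λ ≈ 1704353/241162 = 7.067

λ ≈ 7.067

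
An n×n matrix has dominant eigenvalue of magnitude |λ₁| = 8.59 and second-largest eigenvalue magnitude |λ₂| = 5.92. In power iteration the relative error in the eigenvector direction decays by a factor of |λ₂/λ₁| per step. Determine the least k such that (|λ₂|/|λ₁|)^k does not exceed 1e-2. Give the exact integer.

13

|λ₂/λ₁| = 5.92/8.59 = 0.68917
Need k ≥ ln(1e-2) / ln(0.68917) = -4.6052 / -0.3723 ≈ 12.371
Smallest integer k satisfying the bound: 13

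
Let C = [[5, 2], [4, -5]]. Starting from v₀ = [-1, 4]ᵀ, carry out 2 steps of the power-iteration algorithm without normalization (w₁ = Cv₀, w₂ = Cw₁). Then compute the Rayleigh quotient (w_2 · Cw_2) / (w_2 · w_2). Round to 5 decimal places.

-5.82353

w1 = Cv₀ = (5·(-1) + 2·4; 4·(-1) + (-5)·4) = (3, -24)
w2 = Cw1 = (5·3 + 2·(-24); 4·3 + (-5)·(-24)) = (-33, 132)
Cw2 = (99, -792)
w2·Cw2 = (-33)·99 + 132·(-792) = -107811; w2·w2 = (-33)·(-33) + 132·132 = 18513
λ ≈ -107811/18513 = -5.82353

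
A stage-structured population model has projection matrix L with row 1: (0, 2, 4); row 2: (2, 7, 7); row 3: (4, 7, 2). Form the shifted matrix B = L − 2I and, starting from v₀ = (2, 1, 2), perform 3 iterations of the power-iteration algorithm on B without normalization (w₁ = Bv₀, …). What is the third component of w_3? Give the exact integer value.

2000

B = L − 2I has rows (-2, 2, 4); (2, 5, 7); (4, 7, 0)
w1 = Bv₀ = (6, 23, 15)
w2 = Bw1 = (94, 232, 185)
w3 = Bw2 = (1016, 2643, 2000)
Requested component of w3: 2000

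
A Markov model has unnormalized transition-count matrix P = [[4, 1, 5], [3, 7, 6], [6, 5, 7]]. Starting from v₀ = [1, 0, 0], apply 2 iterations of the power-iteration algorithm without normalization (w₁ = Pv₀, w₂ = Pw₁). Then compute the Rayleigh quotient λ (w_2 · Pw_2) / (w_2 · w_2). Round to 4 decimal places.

w1 = Pv₀ = (4·1 + 1·0 + 5·0; 3·1 + 7·0 + 6·0; 6·1 + 5·0 + 7·0) = (4, 3, 6)
w2 = Pw1 = (4·4 + 1·3 + 5·6; 3·4 + 7·3 + 6·6; 6·4 + 5·3 + 7·6) = (49, 69, 81)
Pw2 = (670, 1116, 1206)
w2·Pw2 = 49·670 + 69·1116 + 81·1206 = 207520; w2·w2 = 49·49 + 69·69 + 81·81 = 13723
λ ≈ 207520/13723 = 15.1221

λ ≈ 15.1221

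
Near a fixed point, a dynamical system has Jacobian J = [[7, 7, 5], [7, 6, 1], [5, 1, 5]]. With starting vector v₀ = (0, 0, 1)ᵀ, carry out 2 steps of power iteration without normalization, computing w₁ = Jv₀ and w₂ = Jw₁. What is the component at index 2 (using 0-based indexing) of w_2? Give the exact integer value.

w1 = Jv₀ = (5, 1, 5)
w2 = Jw1 = (67, 46, 51)
The requested component of w2 is 51.

51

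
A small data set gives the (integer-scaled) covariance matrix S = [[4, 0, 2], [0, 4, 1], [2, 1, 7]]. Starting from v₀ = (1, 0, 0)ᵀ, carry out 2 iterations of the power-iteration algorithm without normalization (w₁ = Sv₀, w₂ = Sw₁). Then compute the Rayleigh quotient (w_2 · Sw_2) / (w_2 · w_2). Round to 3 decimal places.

λ ≈ 7.716

w1 = Sv₀ = (4, 0, 2)
w2 = Sw1 = (20, 2, 22)
Sw2 = (124, 30, 196)
w2·Sw2 = 20·124 + 2·30 + 22·196 = 6852; w2·w2 = 20·20 + 2·2 + 22·22 = 888
λ ≈ 6852/888 = 7.716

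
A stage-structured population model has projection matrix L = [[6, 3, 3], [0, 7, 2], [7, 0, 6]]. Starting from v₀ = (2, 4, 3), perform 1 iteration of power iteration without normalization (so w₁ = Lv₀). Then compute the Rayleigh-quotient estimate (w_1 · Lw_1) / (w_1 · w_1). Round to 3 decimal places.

w1 = Lv₀ = (6·2 + 3·4 + 3·3; 0·2 + 7·4 + 2·3; 7·2 + 0·4 + 6·3) = (33, 34, 32)
Lw1 = (396, 302, 423)
w1·Lw1 = 33·396 + 34·302 + 32·423 = 36872; w1·w1 = 33·33 + 34·34 + 32·32 = 3269
λ ≈ 36872/3269 = 11.279

11.279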